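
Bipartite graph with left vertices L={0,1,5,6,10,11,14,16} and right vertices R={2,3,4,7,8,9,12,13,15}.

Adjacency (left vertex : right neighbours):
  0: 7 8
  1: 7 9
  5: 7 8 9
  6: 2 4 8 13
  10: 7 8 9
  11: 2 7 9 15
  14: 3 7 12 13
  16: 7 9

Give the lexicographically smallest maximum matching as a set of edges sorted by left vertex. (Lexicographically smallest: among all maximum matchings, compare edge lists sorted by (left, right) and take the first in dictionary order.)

|M| = 6 (so the lex-smallest maximum matching has 6 edges)
process left vertices in ascending order; for each, take the smallest-labelled available neighbour that still permits 6 edges overall, or leave it unmatched if none does
lex-smallest matching: {0-7, 1-9, 5-8, 6-2, 11-15, 14-3}

Lex-smallest maximum matching: {(0,7), (1,9), (5,8), (6,2), (11,15), (14,3)}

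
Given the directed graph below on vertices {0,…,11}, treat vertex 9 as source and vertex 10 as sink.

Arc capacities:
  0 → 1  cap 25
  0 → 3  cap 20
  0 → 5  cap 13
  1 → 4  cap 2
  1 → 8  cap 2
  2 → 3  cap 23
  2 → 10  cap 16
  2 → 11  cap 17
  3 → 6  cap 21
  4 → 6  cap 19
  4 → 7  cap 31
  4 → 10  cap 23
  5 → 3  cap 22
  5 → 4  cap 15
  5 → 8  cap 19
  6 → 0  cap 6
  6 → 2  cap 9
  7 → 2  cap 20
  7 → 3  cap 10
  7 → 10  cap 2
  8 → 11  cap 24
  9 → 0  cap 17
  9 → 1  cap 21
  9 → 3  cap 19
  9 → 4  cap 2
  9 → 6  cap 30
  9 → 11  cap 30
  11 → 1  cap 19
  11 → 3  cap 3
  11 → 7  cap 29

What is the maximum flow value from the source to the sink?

augment #1: 9→4→10 bottleneck 2, total now 2
augment #2: 9→1→4→10 bottleneck 2, total now 4
augment #3: 9→6→2→10 bottleneck 9, total now 13
augment #4: 9→11→7→10 bottleneck 2, total now 15
augment #5: 9→0→5→4→10 bottleneck 13, total now 28
augment #6: 9→11→7→2→10 bottleneck 7, total now 35

Maximum flow value: 35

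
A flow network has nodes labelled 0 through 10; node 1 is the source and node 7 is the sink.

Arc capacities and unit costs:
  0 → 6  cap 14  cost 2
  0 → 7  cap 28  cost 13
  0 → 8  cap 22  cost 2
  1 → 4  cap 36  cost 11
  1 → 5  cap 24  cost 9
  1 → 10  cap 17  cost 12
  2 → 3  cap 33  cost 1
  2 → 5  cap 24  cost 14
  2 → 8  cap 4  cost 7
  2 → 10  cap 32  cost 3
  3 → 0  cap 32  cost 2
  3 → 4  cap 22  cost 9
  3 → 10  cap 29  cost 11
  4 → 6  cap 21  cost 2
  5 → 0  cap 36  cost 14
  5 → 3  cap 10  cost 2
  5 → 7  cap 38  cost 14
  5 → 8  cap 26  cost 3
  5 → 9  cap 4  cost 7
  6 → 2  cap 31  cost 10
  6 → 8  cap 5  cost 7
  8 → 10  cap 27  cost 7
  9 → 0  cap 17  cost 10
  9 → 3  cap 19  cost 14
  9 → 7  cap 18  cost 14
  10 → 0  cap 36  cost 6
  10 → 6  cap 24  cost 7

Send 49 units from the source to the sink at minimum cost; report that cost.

shortest-cost path #1: 1→5→7 push 24 @ unit cost 23 (adds 552)
shortest-cost path #2: 1→10→0→7 push 17 @ unit cost 31 (adds 527)
shortest-cost path #3: 1→4→6→2→3→0→7 push 8 @ unit cost 39 (adds 312)
total cost = 1391

Minimum cost for 49 units: 1391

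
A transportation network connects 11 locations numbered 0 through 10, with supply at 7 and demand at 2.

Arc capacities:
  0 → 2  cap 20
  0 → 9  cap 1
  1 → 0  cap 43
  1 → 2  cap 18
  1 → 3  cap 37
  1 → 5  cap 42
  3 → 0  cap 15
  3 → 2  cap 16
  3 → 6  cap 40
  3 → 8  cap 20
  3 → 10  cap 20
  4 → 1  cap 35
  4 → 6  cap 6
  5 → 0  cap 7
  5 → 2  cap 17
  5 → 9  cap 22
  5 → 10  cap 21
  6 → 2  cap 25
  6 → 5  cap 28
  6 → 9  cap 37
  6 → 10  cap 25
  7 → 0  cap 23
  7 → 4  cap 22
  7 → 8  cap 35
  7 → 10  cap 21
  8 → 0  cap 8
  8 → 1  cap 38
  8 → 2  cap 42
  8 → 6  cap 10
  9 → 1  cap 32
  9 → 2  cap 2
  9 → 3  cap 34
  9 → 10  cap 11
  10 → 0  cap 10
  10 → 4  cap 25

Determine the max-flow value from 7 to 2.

augment #1: 7→0→2 bottleneck 20, total now 20
augment #2: 7→8→2 bottleneck 35, total now 55
augment #3: 7→0→9→2 bottleneck 1, total now 56
augment #4: 7→4→1→2 bottleneck 18, total now 74
augment #5: 7→4→6→2 bottleneck 4, total now 78
augment #6: 7→10→4→6→2 bottleneck 2, total now 80
augment #7: 7→10→4→1→3→2 bottleneck 16, total now 96
augment #8: 7→10→4→1→5→2 bottleneck 1, total now 97

Maximum flow value: 97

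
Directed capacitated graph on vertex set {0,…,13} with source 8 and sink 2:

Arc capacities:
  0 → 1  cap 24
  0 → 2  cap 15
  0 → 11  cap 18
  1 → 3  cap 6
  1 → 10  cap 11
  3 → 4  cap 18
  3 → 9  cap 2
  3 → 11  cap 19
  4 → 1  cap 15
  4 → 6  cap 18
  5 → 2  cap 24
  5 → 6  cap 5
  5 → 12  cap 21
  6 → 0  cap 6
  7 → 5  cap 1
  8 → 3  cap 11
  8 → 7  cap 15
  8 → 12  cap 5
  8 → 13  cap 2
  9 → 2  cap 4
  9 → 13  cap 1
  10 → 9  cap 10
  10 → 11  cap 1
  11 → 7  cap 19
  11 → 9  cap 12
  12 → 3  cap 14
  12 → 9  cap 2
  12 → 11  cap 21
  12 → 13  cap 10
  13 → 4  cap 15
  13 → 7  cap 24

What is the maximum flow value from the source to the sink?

augment #1: 8→3→9→2 bottleneck 2, total now 2
augment #2: 8→7→5→2 bottleneck 1, total now 3
augment #3: 8→12→9→2 bottleneck 2, total now 5
augment #4: 8→3→4→6→0→2 bottleneck 6, total now 11

Maximum flow value: 11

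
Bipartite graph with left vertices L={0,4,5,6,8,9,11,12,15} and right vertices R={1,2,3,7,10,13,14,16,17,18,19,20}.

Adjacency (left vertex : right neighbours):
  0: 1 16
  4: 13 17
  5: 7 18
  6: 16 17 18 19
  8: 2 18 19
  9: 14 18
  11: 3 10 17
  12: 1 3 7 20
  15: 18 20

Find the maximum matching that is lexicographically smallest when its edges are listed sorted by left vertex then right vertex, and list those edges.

|M| = 9 (so the lex-smallest maximum matching has 9 edges)
process left vertices in ascending order; for each, take the smallest-labelled available neighbour that still permits 9 edges overall, or leave it unmatched if none does
lex-smallest matching: {0-1, 4-13, 5-7, 6-16, 8-2, 9-14, 11-3, 12-20, 15-18}

Lex-smallest maximum matching: {(0,1), (4,13), (5,7), (6,16), (8,2), (9,14), (11,3), (12,20), (15,18)}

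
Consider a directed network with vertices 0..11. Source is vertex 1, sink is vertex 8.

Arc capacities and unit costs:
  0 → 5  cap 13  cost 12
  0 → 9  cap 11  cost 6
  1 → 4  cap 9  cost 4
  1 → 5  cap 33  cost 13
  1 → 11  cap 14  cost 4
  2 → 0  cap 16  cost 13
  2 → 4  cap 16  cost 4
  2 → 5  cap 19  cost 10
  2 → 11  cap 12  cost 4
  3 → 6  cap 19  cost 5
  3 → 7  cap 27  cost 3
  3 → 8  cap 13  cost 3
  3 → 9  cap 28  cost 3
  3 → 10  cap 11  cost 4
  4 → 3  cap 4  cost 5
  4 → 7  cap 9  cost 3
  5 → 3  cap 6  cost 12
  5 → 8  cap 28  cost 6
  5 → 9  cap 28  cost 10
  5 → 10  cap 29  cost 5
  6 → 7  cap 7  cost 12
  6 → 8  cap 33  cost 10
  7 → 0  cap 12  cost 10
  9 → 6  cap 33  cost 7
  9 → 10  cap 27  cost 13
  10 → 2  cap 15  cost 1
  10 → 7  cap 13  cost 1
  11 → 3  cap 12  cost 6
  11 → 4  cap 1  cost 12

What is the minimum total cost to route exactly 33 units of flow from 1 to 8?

Minimum cost for 33 units: 545

shortest-cost path #1: 1→4→3→8 push 4 @ unit cost 12 (adds 48)
shortest-cost path #2: 1→11→3→8 push 9 @ unit cost 13 (adds 117)
shortest-cost path #3: 1→5→8 push 20 @ unit cost 19 (adds 380)
total cost = 545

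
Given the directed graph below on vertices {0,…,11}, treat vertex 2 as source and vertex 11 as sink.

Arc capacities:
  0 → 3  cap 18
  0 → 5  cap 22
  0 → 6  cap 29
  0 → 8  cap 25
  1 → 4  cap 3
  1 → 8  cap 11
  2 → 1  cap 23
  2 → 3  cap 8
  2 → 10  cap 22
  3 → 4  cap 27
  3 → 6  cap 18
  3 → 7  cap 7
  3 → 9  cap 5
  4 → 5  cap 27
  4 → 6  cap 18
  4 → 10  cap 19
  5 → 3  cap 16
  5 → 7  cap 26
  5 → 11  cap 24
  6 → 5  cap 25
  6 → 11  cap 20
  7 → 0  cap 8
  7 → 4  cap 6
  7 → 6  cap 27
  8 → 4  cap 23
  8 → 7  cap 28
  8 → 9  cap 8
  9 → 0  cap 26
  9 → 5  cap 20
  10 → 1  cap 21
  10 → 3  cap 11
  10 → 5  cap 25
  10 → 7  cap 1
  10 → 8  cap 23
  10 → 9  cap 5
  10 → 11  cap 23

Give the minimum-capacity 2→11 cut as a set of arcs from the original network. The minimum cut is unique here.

Min-cut arcs: {(1,4), (1,8), (2,3), (2,10)} (total capacity 44)

augment #1: 2→10→11 push 22
augment #2: 2→3→6→11 push 8
augment #3: 2→1→4→5→11 push 3
augment #4: 2→1→8→4→5→11 push 11
max flow = 44; residual-reachable set from 2 gives S-side
cut edges (S→T): {(1,4), (1,8), (2,3), (2,10)} total cap 44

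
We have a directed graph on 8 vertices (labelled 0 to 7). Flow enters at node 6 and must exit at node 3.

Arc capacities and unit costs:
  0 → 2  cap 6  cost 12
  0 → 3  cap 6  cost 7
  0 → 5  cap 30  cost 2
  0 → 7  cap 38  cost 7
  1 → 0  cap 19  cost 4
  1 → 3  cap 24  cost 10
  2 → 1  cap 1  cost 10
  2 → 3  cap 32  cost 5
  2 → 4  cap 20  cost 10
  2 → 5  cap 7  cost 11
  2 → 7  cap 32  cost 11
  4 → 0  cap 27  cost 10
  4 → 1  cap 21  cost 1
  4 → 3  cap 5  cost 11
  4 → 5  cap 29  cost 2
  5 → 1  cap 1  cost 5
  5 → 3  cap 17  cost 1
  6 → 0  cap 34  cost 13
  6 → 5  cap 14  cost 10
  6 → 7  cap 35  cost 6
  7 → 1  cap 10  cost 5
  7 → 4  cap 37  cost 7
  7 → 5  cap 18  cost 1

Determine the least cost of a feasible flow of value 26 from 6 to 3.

shortest-cost path #1: 6→7→5→3 push 17 @ unit cost 8 (adds 136)
shortest-cost path #2: 6→0→3 push 6 @ unit cost 20 (adds 120)
shortest-cost path #3: 6→7→1→3 push 3 @ unit cost 21 (adds 63)
total cost = 319

Minimum cost for 26 units: 319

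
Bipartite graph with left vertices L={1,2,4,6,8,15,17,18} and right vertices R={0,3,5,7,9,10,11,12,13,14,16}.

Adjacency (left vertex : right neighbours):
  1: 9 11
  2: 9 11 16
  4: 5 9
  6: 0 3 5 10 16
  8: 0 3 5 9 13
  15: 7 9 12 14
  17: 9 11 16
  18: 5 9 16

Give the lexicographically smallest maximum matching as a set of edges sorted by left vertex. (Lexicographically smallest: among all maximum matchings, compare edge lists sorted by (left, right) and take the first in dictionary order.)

Lex-smallest maximum matching: {(1,9), (2,11), (4,5), (6,0), (8,3), (15,7), (17,16)}

|M| = 7 (so the lex-smallest maximum matching has 7 edges)
process left vertices in ascending order; for each, take the smallest-labelled available neighbour that still permits 7 edges overall, or leave it unmatched if none does
lex-smallest matching: {1-9, 2-11, 4-5, 6-0, 8-3, 15-7, 17-16}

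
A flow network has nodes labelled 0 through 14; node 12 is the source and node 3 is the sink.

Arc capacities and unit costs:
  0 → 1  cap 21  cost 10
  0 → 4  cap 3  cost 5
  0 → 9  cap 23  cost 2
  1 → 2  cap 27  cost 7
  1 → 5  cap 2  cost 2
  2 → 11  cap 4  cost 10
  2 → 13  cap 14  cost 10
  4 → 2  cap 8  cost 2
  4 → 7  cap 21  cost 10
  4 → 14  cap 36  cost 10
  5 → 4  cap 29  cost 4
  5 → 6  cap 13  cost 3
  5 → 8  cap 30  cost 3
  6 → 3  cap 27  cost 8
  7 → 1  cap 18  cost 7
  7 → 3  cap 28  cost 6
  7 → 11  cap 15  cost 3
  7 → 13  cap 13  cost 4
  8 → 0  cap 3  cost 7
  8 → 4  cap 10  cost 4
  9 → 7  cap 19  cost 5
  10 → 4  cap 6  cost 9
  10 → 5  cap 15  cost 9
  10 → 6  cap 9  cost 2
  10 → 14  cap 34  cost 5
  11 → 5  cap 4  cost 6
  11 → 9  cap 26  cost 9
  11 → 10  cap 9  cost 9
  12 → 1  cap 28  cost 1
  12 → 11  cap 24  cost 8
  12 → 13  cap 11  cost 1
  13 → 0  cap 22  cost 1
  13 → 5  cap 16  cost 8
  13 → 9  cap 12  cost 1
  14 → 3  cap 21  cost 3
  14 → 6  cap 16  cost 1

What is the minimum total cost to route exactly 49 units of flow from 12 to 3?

shortest-cost path #1: 12→13→9→7→3 push 11 @ unit cost 13 (adds 143)
shortest-cost path #2: 12→1→5→6→3 push 2 @ unit cost 14 (adds 28)
shortest-cost path #3: 12→11→5→6→3 push 4 @ unit cost 25 (adds 100)
shortest-cost path #4: 12→11→10→14→3 push 9 @ unit cost 25 (adds 225)
shortest-cost path #5: 12→11→9→7→3 push 8 @ unit cost 28 (adds 224)
shortest-cost path #6: 12→11→9→13→5→6→3 push 3 @ unit cost 35 (adds 105)
shortest-cost path #7: 12→1→2→13→5→6→3 push 4 @ unit cost 37 (adds 148)
shortest-cost path #8: 12→1→2→13→0→4→14→3 push 3 @ unit cost 37 (adds 111)
shortest-cost path #9: 12→1→2→13→5→4→14→3 push 5 @ unit cost 43 (adds 215)
total cost = 1299

Minimum cost for 49 units: 1299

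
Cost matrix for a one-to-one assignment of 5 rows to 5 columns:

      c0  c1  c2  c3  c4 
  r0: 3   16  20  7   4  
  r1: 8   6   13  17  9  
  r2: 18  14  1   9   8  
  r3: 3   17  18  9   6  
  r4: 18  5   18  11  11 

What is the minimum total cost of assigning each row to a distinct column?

Minimum assignment cost: 25

one of 2 optimal assignments: row0→col3 (cost 7), row1→col4 (cost 9), row2→col2 (cost 1), row3→col0 (cost 3), row4→col1 (cost 5)
total = 7 + 9 + 1 + 3 + 5 = 25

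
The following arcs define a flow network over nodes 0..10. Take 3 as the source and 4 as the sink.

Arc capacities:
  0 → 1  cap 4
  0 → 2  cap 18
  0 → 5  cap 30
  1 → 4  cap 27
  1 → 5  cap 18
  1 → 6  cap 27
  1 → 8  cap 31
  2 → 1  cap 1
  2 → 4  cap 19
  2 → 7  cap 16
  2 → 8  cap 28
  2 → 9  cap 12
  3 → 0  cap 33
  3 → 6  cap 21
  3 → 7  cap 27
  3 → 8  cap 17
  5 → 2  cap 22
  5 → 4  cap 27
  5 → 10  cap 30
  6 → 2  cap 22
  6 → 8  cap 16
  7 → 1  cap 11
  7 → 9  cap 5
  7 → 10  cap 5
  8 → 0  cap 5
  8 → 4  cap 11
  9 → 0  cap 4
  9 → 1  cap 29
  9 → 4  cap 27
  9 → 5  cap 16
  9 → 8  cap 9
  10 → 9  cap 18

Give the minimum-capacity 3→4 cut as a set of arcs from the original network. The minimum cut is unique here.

augment #1: 3→8→4 push 11
augment #2: 3→0→1→4 push 4
augment #3: 3→0→2→4 push 18
augment #4: 3→0→5→4 push 11
augment #5: 3→6→2→4 push 1
augment #6: 3→7→1→4 push 11
augment #7: 3→7→9→4 push 5
augment #8: 3→6→2→1→4 push 1
augment #9: 3→6→2→9→4 push 12
augment #10: 3→7→10→9→4 push 5
augment #11: 3→8→0→5→4 push 5
augment #12: 3→6→2→0→5→4 push 7
max flow = 91; residual-reachable set from 3 gives S-side
cut edges (S→T): {(3,0), (3,6), (7,1), (7,9), (7,10), (8,0), (8,4)} total cap 91

Min-cut arcs: {(3,0), (3,6), (7,1), (7,9), (7,10), (8,0), (8,4)} (total capacity 91)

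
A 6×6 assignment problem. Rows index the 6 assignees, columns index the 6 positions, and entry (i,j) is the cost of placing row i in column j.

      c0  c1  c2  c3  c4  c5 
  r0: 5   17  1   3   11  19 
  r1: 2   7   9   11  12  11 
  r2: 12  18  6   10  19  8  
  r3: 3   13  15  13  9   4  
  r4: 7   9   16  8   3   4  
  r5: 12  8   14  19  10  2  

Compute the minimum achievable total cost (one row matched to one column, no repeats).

Minimum assignment cost: 24

optimal assignment: row0→col3 (cost 3), row1→col1 (cost 7), row2→col2 (cost 6), row3→col0 (cost 3), row4→col4 (cost 3), row5→col5 (cost 2)
total = 3 + 7 + 6 + 3 + 3 + 2 = 24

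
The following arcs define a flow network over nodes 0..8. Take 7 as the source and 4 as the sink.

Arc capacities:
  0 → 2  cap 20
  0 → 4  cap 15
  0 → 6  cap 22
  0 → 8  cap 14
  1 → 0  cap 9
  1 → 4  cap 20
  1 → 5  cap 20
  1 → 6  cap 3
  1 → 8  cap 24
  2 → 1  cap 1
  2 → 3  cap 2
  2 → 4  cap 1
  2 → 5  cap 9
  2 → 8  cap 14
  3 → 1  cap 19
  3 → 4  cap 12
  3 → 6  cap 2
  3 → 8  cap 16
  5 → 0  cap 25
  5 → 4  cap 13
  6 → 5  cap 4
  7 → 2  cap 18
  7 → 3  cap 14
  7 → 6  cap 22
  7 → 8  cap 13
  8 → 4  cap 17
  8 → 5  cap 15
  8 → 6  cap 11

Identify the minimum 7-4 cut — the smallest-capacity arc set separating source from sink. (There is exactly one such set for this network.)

augment #1: 7→2→4 push 1
augment #2: 7→3→4 push 12
augment #3: 7→8→4 push 13
augment #4: 7→2→1→4 push 1
augment #5: 7→2→5→4 push 9
augment #6: 7→2→8→4 push 4
augment #7: 7→3→1→4 push 2
augment #8: 7→6→5→4 push 4
augment #9: 7→2→3→1→4 push 2
augment #10: 7→2→8→5→0→4 push 1
max flow = 49; residual-reachable set from 7 gives S-side
cut edges (S→T): {(6,5), (7,2), (7,3), (7,8)} total cap 49

Min-cut arcs: {(6,5), (7,2), (7,3), (7,8)} (total capacity 49)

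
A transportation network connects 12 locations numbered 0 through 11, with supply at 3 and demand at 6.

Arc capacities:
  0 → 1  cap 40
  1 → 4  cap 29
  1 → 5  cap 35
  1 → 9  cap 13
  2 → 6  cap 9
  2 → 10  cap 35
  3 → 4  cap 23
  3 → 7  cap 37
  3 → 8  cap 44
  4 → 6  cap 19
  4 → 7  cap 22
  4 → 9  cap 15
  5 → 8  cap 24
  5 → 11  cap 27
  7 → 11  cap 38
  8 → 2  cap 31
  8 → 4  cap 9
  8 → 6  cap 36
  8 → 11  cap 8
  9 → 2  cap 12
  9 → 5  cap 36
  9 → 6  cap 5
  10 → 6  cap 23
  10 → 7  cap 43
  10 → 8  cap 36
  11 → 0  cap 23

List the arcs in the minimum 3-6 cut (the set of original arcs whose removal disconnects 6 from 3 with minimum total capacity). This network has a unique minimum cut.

augment #1: 3→4→6 push 19
augment #2: 3→8→6 push 36
augment #3: 3→4→9→6 push 4
augment #4: 3→8→2→6 push 8
augment #5: 3→7→11→0→1→9→6 push 1
augment #6: 3→7→11→0→1→9→2→6 push 1
augment #7: 3→7→11→0→1→9→2→10→6 push 11
augment #8: 3→7→11→0→1→5→8→2→10→6 push 10
max flow = 90; residual-reachable set from 3 gives S-side
cut edges (S→T): {(3,4), (3,8), (11,0)} total cap 90

Min-cut arcs: {(3,4), (3,8), (11,0)} (total capacity 90)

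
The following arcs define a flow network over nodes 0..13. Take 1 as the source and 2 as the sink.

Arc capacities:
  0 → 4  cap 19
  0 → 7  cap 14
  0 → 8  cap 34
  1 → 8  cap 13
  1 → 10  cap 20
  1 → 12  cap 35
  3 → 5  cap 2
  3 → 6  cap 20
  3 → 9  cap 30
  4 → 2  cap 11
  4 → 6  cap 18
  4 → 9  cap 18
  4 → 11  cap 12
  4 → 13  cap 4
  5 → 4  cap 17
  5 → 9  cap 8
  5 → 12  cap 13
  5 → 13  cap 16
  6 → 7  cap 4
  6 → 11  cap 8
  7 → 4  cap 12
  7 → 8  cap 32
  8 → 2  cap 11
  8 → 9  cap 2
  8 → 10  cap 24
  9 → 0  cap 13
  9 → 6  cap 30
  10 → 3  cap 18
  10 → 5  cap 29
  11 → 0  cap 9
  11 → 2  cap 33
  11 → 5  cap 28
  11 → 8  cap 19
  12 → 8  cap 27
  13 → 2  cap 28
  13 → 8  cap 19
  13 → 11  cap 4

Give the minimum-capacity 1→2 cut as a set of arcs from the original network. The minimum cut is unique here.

augment #1: 1→8→2 push 11
augment #2: 1→10→5→4→2 push 11
augment #3: 1→10→5→13→2 push 9
augment #4: 1→8→9→6→11→2 push 2
augment #5: 1→12→8→10→5→13→2 push 7
augment #6: 1→12→8→10→3→6→11→2 push 6
augment #7: 1→12→8→10→5→4→11→2 push 2
augment #8: 1→12→8→10→3→5→4→11→2 push 2
augment #9: 1→12→8→10→3→6→7→4→11→2 push 4
augment #10: 1→12→8→10→3→9→0→4→11→2 push 3
max flow = 57; residual-reachable set from 1 gives S-side
cut edges (S→T): {(1,10), (8,2), (8,9), (8,10)} total cap 57

Min-cut arcs: {(1,10), (8,2), (8,9), (8,10)} (total capacity 57)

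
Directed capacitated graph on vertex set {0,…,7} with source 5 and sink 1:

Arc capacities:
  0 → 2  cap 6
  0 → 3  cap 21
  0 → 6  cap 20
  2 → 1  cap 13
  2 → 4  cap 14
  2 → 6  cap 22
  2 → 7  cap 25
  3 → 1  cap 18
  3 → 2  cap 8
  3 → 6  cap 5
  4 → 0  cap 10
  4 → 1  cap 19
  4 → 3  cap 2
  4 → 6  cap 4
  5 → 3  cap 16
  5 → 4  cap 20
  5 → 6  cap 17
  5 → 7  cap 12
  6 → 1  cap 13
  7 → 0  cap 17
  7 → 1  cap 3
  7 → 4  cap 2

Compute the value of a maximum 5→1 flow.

augment #1: 5→3→1 bottleneck 16, total now 16
augment #2: 5→4→1 bottleneck 19, total now 35
augment #3: 5→6→1 bottleneck 13, total now 48
augment #4: 5→7→1 bottleneck 3, total now 51
augment #5: 5→4→3→1 bottleneck 1, total now 52
augment #6: 5→7→0→2→1 bottleneck 6, total now 58
augment #7: 5→7→0→3→1 bottleneck 1, total now 59
augment #8: 5→7→0→3→2→1 bottleneck 2, total now 61

Maximum flow value: 61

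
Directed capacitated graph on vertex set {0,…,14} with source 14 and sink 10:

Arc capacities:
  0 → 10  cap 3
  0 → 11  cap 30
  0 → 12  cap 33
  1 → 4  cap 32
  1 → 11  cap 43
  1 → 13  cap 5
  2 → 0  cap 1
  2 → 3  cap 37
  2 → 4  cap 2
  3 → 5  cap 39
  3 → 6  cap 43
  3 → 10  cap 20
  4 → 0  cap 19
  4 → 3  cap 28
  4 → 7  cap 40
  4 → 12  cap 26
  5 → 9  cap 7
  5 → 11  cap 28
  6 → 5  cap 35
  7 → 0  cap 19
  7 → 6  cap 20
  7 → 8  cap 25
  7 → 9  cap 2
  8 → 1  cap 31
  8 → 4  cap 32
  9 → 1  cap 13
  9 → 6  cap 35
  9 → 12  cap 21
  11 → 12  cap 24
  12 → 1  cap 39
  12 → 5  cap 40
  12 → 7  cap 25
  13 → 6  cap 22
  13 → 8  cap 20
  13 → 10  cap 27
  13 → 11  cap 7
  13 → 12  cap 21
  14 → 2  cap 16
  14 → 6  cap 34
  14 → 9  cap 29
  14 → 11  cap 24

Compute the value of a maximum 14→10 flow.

Maximum flow value: 28

augment #1: 14→2→0→10 bottleneck 1, total now 1
augment #2: 14→2→3→10 bottleneck 15, total now 16
augment #3: 14→9→1→13→10 bottleneck 5, total now 21
augment #4: 14→9→1→4→0→10 bottleneck 2, total now 23
augment #5: 14→9→1→4→3→10 bottleneck 5, total now 28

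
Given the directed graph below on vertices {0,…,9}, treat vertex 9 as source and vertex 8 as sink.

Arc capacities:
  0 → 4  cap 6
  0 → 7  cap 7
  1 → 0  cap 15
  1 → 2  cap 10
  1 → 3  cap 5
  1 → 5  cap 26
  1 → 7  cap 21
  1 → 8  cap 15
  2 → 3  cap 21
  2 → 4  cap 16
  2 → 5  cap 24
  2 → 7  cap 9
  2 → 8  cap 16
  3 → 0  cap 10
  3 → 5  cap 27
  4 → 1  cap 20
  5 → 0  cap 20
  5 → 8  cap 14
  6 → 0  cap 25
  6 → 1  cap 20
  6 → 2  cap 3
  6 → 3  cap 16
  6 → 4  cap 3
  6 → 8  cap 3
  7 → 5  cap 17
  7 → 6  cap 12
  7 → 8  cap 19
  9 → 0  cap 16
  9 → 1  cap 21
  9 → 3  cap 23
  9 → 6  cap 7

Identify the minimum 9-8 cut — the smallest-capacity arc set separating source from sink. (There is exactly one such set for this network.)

Min-cut arcs: {(0,4), (0,7), (5,8), (9,1), (9,6)} (total capacity 55)

augment #1: 9→1→8 push 15
augment #2: 9→6→8 push 3
augment #3: 9→0→7→8 push 7
augment #4: 9→1→2→8 push 6
augment #5: 9→3→5→8 push 14
augment #6: 9→6→2→8 push 3
augment #7: 9→6→1→2→8 push 1
augment #8: 9→0→4→1→2→8 push 3
augment #9: 9→0→4→1→7→8 push 3
max flow = 55; residual-reachable set from 9 gives S-side
cut edges (S→T): {(0,4), (0,7), (5,8), (9,1), (9,6)} total cap 55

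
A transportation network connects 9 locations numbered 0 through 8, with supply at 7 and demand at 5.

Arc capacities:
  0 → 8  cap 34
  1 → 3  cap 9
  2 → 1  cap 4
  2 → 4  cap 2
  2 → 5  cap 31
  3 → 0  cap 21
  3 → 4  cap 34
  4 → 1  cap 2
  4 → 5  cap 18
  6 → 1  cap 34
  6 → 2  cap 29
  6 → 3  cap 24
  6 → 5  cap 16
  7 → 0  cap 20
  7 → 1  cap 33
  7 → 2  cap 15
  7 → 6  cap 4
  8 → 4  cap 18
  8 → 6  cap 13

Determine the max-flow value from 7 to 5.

Maximum flow value: 48

augment #1: 7→2→5 bottleneck 15, total now 15
augment #2: 7→6→5 bottleneck 4, total now 19
augment #3: 7→0→8→4→5 bottleneck 18, total now 37
augment #4: 7→0→8→6→5 bottleneck 2, total now 39
augment #5: 7→1→3→0→8→6→5 bottleneck 9, total now 48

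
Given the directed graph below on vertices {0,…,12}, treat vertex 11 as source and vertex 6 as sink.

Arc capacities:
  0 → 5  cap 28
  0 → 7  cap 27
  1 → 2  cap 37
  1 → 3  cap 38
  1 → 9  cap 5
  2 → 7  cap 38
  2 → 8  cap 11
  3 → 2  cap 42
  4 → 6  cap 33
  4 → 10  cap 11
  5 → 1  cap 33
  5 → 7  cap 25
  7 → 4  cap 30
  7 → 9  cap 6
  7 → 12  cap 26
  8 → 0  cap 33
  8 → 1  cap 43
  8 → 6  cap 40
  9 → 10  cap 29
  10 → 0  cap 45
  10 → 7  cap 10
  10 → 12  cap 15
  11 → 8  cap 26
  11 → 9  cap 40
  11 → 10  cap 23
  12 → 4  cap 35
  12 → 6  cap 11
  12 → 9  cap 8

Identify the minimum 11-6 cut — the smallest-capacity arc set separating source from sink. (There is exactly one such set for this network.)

Min-cut arcs: {(9,10), (11,8), (11,10)} (total capacity 78)

augment #1: 11→8→6 push 26
augment #2: 11→10→12→6 push 11
augment #3: 11→10→7→4→6 push 10
augment #4: 11→10→12→4→6 push 2
augment #5: 11→9→10→12→4→6 push 2
augment #6: 11→9→10→0→7→4→6 push 19
augment #7: 11→9→10→0→5→1→2→8→6 push 8
max flow = 78; residual-reachable set from 11 gives S-side
cut edges (S→T): {(9,10), (11,8), (11,10)} total cap 78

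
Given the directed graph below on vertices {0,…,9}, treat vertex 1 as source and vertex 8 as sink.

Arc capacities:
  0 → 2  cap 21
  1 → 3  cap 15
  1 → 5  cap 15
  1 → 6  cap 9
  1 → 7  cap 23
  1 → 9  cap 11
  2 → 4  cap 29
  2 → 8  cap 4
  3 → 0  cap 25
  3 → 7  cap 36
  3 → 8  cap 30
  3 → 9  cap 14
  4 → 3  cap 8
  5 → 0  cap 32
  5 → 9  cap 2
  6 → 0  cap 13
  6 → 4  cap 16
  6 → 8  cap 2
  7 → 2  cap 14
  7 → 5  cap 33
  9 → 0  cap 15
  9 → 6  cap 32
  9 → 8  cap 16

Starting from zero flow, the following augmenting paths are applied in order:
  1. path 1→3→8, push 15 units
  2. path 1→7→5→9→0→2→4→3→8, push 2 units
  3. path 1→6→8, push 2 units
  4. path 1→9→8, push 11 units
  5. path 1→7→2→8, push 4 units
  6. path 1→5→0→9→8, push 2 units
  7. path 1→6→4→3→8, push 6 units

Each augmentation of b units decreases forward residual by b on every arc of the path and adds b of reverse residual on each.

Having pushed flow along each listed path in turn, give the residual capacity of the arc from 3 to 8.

after path 1 (1→3→8, push 15): res(3,8)=15
after path 2 (1→7→5→9→0→2→4→3→8, push 2): res(3,8)=13
after path 3 (1→6→8, push 2): res(3,8)=13
after path 4 (1→9→8, push 11): res(3,8)=13
after path 5 (1→7→2→8, push 4): res(3,8)=13
after path 6 (1→5→0→9→8, push 2): res(3,8)=13
after path 7 (1→6→4→3→8, push 6): res(3,8)=7

Residual capacity of (3,8): 7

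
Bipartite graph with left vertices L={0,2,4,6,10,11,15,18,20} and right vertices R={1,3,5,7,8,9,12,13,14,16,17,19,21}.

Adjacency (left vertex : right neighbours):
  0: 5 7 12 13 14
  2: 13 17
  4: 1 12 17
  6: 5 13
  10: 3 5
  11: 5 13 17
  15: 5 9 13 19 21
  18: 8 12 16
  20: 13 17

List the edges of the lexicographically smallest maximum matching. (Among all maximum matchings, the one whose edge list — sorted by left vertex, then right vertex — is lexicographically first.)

Lex-smallest maximum matching: {(0,7), (2,13), (4,1), (6,5), (10,3), (11,17), (15,9), (18,8)}

|M| = 8 (so the lex-smallest maximum matching has 8 edges)
process left vertices in ascending order; for each, take the smallest-labelled available neighbour that still permits 8 edges overall, or leave it unmatched if none does
lex-smallest matching: {0-7, 2-13, 4-1, 6-5, 10-3, 11-17, 15-9, 18-8}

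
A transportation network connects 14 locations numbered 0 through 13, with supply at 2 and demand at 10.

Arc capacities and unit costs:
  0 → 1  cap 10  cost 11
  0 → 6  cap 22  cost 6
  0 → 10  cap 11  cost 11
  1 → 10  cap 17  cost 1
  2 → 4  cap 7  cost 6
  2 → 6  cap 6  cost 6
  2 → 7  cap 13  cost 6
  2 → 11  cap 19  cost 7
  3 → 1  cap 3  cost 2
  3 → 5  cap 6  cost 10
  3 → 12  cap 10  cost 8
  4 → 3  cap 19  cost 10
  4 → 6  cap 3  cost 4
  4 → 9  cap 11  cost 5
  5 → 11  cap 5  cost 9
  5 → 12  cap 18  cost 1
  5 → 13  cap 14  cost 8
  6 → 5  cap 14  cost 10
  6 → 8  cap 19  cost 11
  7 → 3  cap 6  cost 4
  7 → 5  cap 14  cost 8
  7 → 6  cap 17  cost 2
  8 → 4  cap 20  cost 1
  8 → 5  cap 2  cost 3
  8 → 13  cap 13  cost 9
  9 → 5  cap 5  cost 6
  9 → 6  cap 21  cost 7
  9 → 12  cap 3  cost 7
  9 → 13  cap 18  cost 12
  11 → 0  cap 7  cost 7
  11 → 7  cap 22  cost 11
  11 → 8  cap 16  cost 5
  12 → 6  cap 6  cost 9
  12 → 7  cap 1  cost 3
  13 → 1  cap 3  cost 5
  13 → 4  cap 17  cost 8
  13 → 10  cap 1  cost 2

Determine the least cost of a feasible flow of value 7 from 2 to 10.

shortest-cost path #1: 2→7→3→1→10 push 3 @ unit cost 13 (adds 39)
shortest-cost path #2: 2→11→8→13→10 push 1 @ unit cost 23 (adds 23)
shortest-cost path #3: 2→11→0→10 push 3 @ unit cost 25 (adds 75)
total cost = 137

Minimum cost for 7 units: 137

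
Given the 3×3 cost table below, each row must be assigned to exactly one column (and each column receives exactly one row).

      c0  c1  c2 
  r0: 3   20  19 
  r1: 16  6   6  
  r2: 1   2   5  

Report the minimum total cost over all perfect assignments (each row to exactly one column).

Minimum assignment cost: 11

optimal assignment: row0→col0 (cost 3), row1→col2 (cost 6), row2→col1 (cost 2)
total = 3 + 6 + 2 = 11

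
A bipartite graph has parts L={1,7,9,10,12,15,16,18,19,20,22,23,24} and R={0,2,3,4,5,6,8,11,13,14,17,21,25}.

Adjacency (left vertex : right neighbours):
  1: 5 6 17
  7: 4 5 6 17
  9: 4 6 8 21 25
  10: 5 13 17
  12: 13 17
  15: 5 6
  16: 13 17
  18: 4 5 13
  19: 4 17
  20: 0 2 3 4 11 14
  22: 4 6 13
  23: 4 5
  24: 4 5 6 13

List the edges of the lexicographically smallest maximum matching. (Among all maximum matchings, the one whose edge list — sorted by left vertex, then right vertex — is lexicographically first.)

|M| = 7 (so the lex-smallest maximum matching has 7 edges)
process left vertices in ascending order; for each, take the smallest-labelled available neighbour that still permits 7 edges overall, or leave it unmatched if none does
lex-smallest matching: {1-5, 7-4, 9-8, 10-13, 12-17, 15-6, 20-0}

Lex-smallest maximum matching: {(1,5), (7,4), (9,8), (10,13), (12,17), (15,6), (20,0)}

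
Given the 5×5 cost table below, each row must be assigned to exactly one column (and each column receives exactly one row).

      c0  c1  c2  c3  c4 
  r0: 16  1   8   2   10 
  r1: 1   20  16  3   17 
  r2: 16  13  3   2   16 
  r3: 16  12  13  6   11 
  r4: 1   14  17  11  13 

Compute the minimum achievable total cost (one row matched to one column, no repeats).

Minimum assignment cost: 19

optimal assignment: row0→col1 (cost 1), row1→col3 (cost 3), row2→col2 (cost 3), row3→col4 (cost 11), row4→col0 (cost 1)
total = 1 + 3 + 3 + 11 + 1 = 19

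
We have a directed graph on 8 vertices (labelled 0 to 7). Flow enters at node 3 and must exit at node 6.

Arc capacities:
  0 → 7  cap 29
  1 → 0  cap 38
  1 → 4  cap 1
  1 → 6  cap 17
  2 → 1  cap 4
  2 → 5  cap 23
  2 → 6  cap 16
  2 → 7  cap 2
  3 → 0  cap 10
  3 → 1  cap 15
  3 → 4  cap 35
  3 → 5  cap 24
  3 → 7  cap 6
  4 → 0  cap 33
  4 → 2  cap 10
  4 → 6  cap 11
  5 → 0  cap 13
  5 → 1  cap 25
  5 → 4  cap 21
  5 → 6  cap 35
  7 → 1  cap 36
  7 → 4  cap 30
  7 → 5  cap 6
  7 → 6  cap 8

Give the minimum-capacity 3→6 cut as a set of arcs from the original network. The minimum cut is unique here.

Min-cut arcs: {(1,6), (3,5), (4,2), (4,6), (7,5), (7,6)} (total capacity 76)

augment #1: 3→1→6 push 15
augment #2: 3→4→6 push 11
augment #3: 3→5→6 push 24
augment #4: 3→7→6 push 6
augment #5: 3→0→7→6 push 2
augment #6: 3→4→2→6 push 10
augment #7: 3→0→7→1→6 push 2
augment #8: 3→0→7→5→6 push 6
max flow = 76; residual-reachable set from 3 gives S-side
cut edges (S→T): {(1,6), (3,5), (4,2), (4,6), (7,5), (7,6)} total cap 76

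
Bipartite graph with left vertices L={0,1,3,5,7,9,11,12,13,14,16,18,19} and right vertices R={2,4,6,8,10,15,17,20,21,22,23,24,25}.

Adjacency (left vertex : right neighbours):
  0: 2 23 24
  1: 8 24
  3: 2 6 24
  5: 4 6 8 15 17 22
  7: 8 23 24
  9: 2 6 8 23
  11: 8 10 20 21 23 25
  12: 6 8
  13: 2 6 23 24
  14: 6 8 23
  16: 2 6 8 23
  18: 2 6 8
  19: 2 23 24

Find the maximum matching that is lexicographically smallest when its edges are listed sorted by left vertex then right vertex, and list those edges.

Lex-smallest maximum matching: {(0,2), (1,8), (3,6), (5,4), (7,23), (11,10), (13,24)}

|M| = 7 (so the lex-smallest maximum matching has 7 edges)
process left vertices in ascending order; for each, take the smallest-labelled available neighbour that still permits 7 edges overall, or leave it unmatched if none does
lex-smallest matching: {0-2, 1-8, 3-6, 5-4, 7-23, 11-10, 13-24}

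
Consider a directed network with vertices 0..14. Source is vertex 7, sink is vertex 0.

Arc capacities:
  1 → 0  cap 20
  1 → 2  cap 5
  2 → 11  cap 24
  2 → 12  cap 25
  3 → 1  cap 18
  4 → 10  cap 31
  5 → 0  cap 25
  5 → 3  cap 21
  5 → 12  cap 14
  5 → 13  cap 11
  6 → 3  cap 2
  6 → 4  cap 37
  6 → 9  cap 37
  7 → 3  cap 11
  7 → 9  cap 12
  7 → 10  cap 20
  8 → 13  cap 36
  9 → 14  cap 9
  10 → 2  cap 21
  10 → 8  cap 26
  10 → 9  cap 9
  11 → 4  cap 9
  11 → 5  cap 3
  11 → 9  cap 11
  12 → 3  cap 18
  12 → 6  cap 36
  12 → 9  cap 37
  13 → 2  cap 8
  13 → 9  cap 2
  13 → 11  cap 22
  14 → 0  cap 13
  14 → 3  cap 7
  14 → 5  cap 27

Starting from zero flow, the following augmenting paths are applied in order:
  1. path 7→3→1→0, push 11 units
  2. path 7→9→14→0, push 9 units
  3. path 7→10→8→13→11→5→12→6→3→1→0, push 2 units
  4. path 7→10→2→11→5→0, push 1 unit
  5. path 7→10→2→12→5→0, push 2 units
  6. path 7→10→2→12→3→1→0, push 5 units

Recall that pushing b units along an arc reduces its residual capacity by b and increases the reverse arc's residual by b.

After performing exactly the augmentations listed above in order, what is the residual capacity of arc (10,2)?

after path 1 (7→3→1→0, push 11): res(10,2)=21
after path 2 (7→9→14→0, push 9): res(10,2)=21
after path 3 (7→10→8→13→11→5→12→6→3→1→0, push 2): res(10,2)=21
after path 4 (7→10→2→11→5→0, push 1): res(10,2)=20
after path 5 (7→10→2→12→5→0, push 2): res(10,2)=18
after path 6 (7→10→2→12→3→1→0, push 5): res(10,2)=13

Residual capacity of (10,2): 13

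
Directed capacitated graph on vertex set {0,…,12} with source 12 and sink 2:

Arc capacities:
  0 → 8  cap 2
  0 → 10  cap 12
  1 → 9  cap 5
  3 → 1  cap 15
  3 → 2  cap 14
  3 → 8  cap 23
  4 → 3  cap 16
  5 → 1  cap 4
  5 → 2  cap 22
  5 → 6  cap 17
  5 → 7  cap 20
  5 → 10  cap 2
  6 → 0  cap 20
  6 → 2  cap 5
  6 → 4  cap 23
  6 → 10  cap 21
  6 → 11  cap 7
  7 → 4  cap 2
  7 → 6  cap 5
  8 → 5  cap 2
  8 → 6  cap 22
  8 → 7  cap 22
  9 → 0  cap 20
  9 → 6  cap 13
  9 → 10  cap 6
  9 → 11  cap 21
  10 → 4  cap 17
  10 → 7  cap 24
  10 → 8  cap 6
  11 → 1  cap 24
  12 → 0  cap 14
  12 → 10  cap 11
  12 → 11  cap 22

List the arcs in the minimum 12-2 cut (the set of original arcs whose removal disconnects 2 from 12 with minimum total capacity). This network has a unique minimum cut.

augment #1: 12→0→8→5→2 push 2
augment #2: 12→10→4→3→2 push 11
augment #3: 12→0→10→4→3→2 push 3
augment #4: 12→0→10→7→6→2 push 5
max flow = 21; residual-reachable set from 12 gives S-side
cut edges (S→T): {(3,2), (6,2), (8,5)} total cap 21

Min-cut arcs: {(3,2), (6,2), (8,5)} (total capacity 21)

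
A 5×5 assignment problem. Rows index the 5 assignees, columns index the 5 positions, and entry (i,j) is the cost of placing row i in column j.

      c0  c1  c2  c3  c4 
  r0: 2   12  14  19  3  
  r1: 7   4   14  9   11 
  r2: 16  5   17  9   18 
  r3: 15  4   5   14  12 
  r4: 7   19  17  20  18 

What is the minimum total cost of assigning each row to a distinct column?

Minimum assignment cost: 28

optimal assignment: row0→col4 (cost 3), row1→col1 (cost 4), row2→col3 (cost 9), row3→col2 (cost 5), row4→col0 (cost 7)
total = 3 + 4 + 9 + 5 + 7 = 28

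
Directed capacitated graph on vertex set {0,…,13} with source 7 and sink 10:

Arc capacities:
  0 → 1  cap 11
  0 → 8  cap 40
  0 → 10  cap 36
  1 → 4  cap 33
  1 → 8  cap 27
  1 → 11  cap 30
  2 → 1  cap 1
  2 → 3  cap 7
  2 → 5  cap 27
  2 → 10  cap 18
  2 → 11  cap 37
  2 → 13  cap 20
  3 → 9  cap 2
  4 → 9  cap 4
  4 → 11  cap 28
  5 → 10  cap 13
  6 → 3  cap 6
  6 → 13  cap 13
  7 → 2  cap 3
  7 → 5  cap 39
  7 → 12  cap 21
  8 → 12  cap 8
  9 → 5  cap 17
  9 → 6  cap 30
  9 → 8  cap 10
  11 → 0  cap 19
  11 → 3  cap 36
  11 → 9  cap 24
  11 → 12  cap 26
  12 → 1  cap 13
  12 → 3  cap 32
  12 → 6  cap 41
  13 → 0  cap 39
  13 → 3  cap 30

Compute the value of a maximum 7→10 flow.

Maximum flow value: 37

augment #1: 7→2→10 bottleneck 3, total now 3
augment #2: 7→5→10 bottleneck 13, total now 16
augment #3: 7→12→1→11→0→10 bottleneck 13, total now 29
augment #4: 7→12→6→13→0→10 bottleneck 8, total now 37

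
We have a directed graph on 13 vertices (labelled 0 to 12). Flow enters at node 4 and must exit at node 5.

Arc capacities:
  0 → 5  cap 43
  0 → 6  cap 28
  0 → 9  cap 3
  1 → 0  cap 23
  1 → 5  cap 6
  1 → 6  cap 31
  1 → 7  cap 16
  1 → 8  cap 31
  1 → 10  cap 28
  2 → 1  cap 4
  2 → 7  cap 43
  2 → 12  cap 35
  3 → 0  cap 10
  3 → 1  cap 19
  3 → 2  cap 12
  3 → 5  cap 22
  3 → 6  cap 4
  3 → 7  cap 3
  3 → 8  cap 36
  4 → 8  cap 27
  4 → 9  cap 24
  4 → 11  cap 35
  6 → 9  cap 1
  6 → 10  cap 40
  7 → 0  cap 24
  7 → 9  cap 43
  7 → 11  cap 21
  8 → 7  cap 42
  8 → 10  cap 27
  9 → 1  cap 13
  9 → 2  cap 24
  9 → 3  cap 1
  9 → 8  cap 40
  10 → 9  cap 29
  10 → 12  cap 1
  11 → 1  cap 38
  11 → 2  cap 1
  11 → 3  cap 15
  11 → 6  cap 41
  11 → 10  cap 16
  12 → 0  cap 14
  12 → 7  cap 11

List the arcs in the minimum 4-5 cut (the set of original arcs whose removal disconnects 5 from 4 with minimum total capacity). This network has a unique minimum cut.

augment #1: 4→9→1→5 push 6
augment #2: 4→9→3→5 push 1
augment #3: 4→11→3→5 push 15
augment #4: 4→8→7→0→5 push 24
augment #5: 4→9→1→0→5 push 7
augment #6: 4→11→1→0→5 push 12
max flow = 65; residual-reachable set from 4 gives S-side
cut edges (S→T): {(0,5), (1,5), (9,3), (11,3)} total cap 65

Min-cut arcs: {(0,5), (1,5), (9,3), (11,3)} (total capacity 65)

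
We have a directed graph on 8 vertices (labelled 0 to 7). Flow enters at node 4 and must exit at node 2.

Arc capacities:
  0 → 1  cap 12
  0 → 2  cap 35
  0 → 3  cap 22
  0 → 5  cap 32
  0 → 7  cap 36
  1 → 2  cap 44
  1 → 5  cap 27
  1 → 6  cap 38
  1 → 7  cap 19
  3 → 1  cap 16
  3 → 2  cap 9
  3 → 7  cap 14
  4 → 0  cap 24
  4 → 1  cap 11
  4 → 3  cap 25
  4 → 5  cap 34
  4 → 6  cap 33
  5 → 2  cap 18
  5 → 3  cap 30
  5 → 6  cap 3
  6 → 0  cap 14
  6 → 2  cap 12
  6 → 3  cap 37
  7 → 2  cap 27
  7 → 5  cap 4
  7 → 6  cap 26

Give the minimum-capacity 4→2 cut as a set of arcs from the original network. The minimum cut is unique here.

Min-cut arcs: {(3,1), (3,2), (3,7), (4,0), (4,1), (5,2), (6,0), (6,2)} (total capacity 118)

augment #1: 4→0→2 push 24
augment #2: 4→1→2 push 11
augment #3: 4→3→2 push 9
augment #4: 4→5→2 push 18
augment #5: 4→6→2 push 12
augment #6: 4→3→1→2 push 16
augment #7: 4→6→0→2 push 11
augment #8: 4→5→3→7→2 push 14
augment #9: 4→6→0→1→2 push 3
max flow = 118; residual-reachable set from 4 gives S-side
cut edges (S→T): {(3,1), (3,2), (3,7), (4,0), (4,1), (5,2), (6,0), (6,2)} total cap 118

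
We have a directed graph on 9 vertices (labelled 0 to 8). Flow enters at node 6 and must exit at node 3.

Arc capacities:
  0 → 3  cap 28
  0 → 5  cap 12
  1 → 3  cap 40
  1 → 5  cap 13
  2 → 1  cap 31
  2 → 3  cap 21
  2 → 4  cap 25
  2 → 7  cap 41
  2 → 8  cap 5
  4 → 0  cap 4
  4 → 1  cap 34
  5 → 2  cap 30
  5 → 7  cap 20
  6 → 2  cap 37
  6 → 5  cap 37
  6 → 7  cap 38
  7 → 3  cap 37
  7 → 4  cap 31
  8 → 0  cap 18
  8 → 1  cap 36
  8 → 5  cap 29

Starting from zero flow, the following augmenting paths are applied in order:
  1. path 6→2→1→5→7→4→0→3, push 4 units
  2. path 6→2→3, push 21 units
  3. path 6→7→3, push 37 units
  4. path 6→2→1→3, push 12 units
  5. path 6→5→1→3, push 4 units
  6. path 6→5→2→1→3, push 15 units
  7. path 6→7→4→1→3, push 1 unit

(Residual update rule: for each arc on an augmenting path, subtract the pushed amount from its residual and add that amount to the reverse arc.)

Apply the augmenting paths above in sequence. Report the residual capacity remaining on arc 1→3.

Residual capacity of (1,3): 8

after path 1 (6→2→1→5→7→4→0→3, push 4): res(1,3)=40
after path 2 (6→2→3, push 21): res(1,3)=40
after path 3 (6→7→3, push 37): res(1,3)=40
after path 4 (6→2→1→3, push 12): res(1,3)=28
after path 5 (6→5→1→3, push 4): res(1,3)=24
after path 6 (6→5→2→1→3, push 15): res(1,3)=9
after path 7 (6→7→4→1→3, push 1): res(1,3)=8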